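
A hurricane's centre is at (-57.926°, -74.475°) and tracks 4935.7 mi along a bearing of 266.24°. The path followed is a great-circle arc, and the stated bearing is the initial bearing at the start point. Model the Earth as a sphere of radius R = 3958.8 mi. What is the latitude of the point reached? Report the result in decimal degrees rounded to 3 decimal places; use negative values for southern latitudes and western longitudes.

The arc subtends δ = 4935.7/3958.8 = 1.246767 rad at the centre.
Start latitude φ₁ = -1.010999 rad; initial bearing θ = 4.646765 rad.
Applying the spherical law of cosines for sides, sin φ₂ = sin φ₁ cos δ + cos φ₁ sin δ cos θ = -0.302801, so φ₂ = -17.626°.
For the longitude increment, Δλ = atan2( sin θ sin δ cos φ₁, cos δ − sin φ₁ sin φ₂ ) = atan2(-0.502297, 0.061806) = -82.985°.
Hence λ₂ = -74.475° + -82.985° = -157.460°.

latitude -17.626°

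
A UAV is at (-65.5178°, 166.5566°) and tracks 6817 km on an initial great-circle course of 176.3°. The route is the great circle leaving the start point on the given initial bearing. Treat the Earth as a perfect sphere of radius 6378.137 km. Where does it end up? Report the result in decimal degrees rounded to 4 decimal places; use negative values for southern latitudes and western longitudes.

The arc subtends δ = 6817/6378.137 = 1.068807 rad at the centre.
With φ₁ = -65.5178° = -1.143501 rad and θ = 176.3° = 3.077015 rad:
Destination latitude: φ₂ = arcsin( sin φ₁ cos δ + cos φ₁ sin δ cos θ ) = arcsin(-0.800434) = -53.1716°.
For the longitude increment, Δλ = atan2( sin θ sin δ cos φ₁, cos δ − sin φ₁ sin φ₂ ) = atan2(0.023444, -0.247297) = 174.5846°.
λ₂ = 166.5566° + 174.5846° = 341.1412°, normalized to (−180°, 180°] → -18.8588°.

latitude -53.1716°, longitude -18.8588°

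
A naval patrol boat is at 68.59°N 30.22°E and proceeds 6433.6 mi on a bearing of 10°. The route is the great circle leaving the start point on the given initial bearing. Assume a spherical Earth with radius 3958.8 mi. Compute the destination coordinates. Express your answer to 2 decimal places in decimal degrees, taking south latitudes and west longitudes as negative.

latitude 17.96°, longitude -160.28°

δ = 6433.6/3958.8 = 1.625139 rad (93.1136°).
Start latitude φ₁ = 1.197121 rad; initial bearing θ = 0.174533 rad.
Destination latitude: φ₂ = arcsin( sin φ₁ cos δ + cos φ₁ sin δ cos θ ) = arcsin(0.308395) = 17.96°.
Δλ = atan2( sin θ sin δ cos φ₁ , cos δ − sin φ₁ sin φ₂ ) = atan2(0.063295, -0.341429) = 2.958292 rad = 169.50°.
λ₂ = 30.22° + 169.50° = 199.72°, normalized to (−180°, 180°] → -160.28°.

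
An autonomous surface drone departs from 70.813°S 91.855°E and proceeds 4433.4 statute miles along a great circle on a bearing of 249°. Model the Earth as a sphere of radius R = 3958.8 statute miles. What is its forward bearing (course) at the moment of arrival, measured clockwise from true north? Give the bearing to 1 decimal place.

Central angle δ = d/R = 1.119885 rad.
With φ₁ = -70.813° = -1.235920 rad and θ = 249° = 4.345870 rad:
sin φ₂ = sin φ₁ cos δ + cos φ₁ sin δ cos θ = (-0.944451)(0.435786) + (0.328652)(0.900050)(-0.358368) = -0.517585
φ₂ = asin(-0.517585) = -0.544026 rad = -31.170°.
Δλ = atan2( sin θ sin δ cos φ₁ , cos δ − sin φ₁ sin φ₂ ) = atan2(-0.276156, -0.053048) = -1.760577 rad = -100.874°.
λ₂ = 91.855° + -100.874° = -9.019°.
The forward bearing on arrival equals the back-azimuth from the destination plus 180°.
Back-azimuth from P₂ (-31.2°, -9.0°) to P₁ (-70.8°, 91.9°), with Δλ' = λ₁ − λ₂ = 100.9°: atan2( sin Δλ' cos φ₁ , cos φ₂ sin φ₁ − sin φ₂ cos φ₁ cos Δλ' ) = 159.0°.
Final bearing = (159.0° + 180°) mod 360° = 339.0°.

final bearing 339.0°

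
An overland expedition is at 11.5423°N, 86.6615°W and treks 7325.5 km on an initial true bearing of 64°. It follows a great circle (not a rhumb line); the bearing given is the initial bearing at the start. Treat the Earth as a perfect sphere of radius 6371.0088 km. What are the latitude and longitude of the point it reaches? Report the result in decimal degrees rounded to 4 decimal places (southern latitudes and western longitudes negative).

δ = 7325.5/6371.0088 = 1.149818 rad (65.8797°).
With φ₁ = 11.5423° = 0.201451 rad and θ = 64° = 1.117011 rad:
sin φ₂ = sin φ₁ cos δ + cos φ₁ sin δ cos θ = (0.200091)(0.408654) + (0.979777)(0.912690)(0.438371) = 0.473774
φ₂ = asin(0.473774) = 0.493571 rad = 28.2795°.
For the longitude increment, Δλ = atan2( sin θ sin δ cos φ₁, cos δ − sin φ₁ sin φ₂ ) = atan2(0.803731, 0.313856) = 68.6694°.
λ₂ = λ₁ + Δλ = -17.9921°.

latitude 28.2795°, longitude -17.9921°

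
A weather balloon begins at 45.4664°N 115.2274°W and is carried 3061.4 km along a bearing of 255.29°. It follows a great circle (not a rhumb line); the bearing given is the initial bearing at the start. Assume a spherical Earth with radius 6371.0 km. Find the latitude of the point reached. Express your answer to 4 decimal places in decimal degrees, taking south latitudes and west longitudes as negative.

Central angle δ = d/R = 0.480521 rad.
Converting: φ₁ = 0.793538 rad, θ = 4.455651 rad.
Destination latitude: φ₂ = arcsin( sin φ₁ cos δ + cos φ₁ sin δ cos θ ) = arcsin(0.549795) = 33.3529°.
For the longitude increment, Δλ = atan2( sin θ sin δ cos φ₁, cos δ − sin φ₁ sin φ₂ ) = atan2(-0.313557, 0.494839) = -32.3606°.
λ₂ = -115.2274° + -32.3606° = -147.5880°.

latitude 33.3529°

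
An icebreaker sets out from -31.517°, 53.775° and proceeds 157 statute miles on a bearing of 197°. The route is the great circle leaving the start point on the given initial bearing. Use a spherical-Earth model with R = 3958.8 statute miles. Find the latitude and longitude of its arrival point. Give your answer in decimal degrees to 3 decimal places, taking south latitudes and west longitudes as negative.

latitude -33.688°, longitude 52.977°

Angular distance δ = d/R = 157 / 3958.8 = 0.039658 rad.
Converting: φ₁ = -0.550075 rad, θ = 3.438299 rad.
sin φ₂ = sin φ₁ cos δ + cos φ₁ sin δ cos θ = (-0.522752)(0.999214) + (0.852485)(0.039648)(-0.956305) = -0.554663
φ₂ = asin(-0.554663) = -0.587958 rad = -33.688°.
Δλ = atan2( sin θ sin δ cos φ₁ , cos δ − sin φ₁ sin φ₂ ) = atan2(-0.009882, 0.709263) = -0.013932 rad = -0.798°.
Hence λ₂ = 53.775° + -0.798° = 52.977°.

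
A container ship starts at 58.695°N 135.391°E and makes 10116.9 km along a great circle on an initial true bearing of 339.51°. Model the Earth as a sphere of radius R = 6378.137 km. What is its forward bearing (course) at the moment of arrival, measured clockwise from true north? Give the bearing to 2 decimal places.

final bearing 191.92°

δ = 10116.9/6378.137 = 1.586184 rad (90.8817°).
Start latitude φ₁ = 1.024421 rad; initial bearing θ = 5.925567 rad.
sin φ₂ = sin φ₁ cos δ + cos φ₁ sin δ cos θ = (0.854413)(-0.015387) + (0.519594)(0.999882)(0.936733) = 0.473516
φ₂ = asin(0.473516) = 0.493278 rad = 28.263°.
Δλ = atan2( sin θ sin δ cos φ₁ , cos δ − sin φ₁ sin φ₂ ) = atan2(-0.181859, -0.419966) = -2.732938 rad = -156.586°.
λ₂ = λ₁ + Δλ = -21.195°.
The forward bearing on arrival equals the back-azimuth from the destination plus 180°.
Back-azimuth from P₂ (28.26°, -21.19°) to P₁ (58.70°, 135.39°), with Δλ' = λ₁ − λ₂ = 156.59°: atan2( sin Δλ' cos φ₁ , cos φ₂ sin φ₁ − sin φ₂ cos φ₁ cos Δλ' ) = 11.92°.
Final bearing = (11.92° + 180°) mod 360° = 191.92°.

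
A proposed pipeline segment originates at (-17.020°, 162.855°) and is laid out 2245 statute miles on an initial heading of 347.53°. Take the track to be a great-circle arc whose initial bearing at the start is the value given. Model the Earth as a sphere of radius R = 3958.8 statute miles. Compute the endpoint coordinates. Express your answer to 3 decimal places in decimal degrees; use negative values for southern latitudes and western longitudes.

The arc subtends δ = 2245/3958.8 = 0.567091 rad at the centre.
Start latitude φ₁ = -0.297055 rad; initial bearing θ = 6.065543 rad.
Destination latitude: φ₂ = arcsin( sin φ₁ cos δ + cos φ₁ sin δ cos θ ) = arcsin(0.254649) = 14.753°.
For the longitude increment, Δλ = atan2( sin θ sin δ cos φ₁, cos δ − sin φ₁ sin φ₂ ) = atan2(-0.110912, 0.918004) = -6.889°.
λ₂ = 162.855° + -6.889° = 155.966°.

latitude 14.753°, longitude 155.966°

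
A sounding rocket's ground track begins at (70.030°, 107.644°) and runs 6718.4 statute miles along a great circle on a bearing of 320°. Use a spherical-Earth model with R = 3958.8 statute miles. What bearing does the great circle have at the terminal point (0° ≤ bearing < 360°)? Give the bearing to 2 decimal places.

Central angle δ = d/R = 1.697080 rad.
Start latitude φ₁ = 1.222254 rad; initial bearing θ = 5.585054 rad.
sin φ₂ = sin φ₁ cos δ + cos φ₁ sin δ cos θ = (0.939872)(-0.125948) + (0.341528)(0.992037)(0.766044) = 0.141167
φ₂ = asin(0.141167) = 0.141640 rad = 8.115°.
Then Δλ = atan2(-0.217782, -0.258627) = -2.441721 rad, from sin θ sin δ cos φ₁ over cos δ − sin φ₁ sin φ₂.
λ₂ = 107.644° + -139.900° = -32.256°.
The forward bearing on arrival equals the back-azimuth from the destination plus 180°.
Back-azimuth from P₂ (8.12°, -32.26°) to P₁ (70.03°, 107.64°), with Δλ' = λ₁ − λ₂ = 139.90°: atan2( sin Δλ' cos φ₁ , cos φ₂ sin φ₁ − sin φ₂ cos φ₁ cos Δλ' ) = 12.81°.
Final bearing = (12.81° + 180°) mod 360° = 192.81°.

final bearing 192.81°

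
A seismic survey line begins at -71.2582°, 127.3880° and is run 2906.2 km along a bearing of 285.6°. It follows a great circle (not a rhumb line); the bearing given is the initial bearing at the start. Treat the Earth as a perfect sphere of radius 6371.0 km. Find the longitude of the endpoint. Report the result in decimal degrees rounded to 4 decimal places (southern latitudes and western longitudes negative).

longitude 80.7459°

The arc subtends δ = 2906.2/6371 = 0.456161 rad at the centre.
With φ₁ = -71.2582° = -1.243690 rad and θ = 285.6° = 4.984660 rad:
sin φ₂ = sin φ₁ cos δ + cos φ₁ sin δ cos θ = (-0.946976)(0.897750) + (0.321304)(0.440505)(0.268920) = -0.812086
φ₂ = asin(-0.812086) = -0.947719 rad = -54.3003°.
For the longitude increment, Δλ = atan2( sin θ sin δ cos φ₁, cos δ − sin φ₁ sin φ₂ ) = atan2(-0.136322, 0.128724) = -46.6421°.
λ₂ = 127.3880° + -46.6421° = 80.7459°.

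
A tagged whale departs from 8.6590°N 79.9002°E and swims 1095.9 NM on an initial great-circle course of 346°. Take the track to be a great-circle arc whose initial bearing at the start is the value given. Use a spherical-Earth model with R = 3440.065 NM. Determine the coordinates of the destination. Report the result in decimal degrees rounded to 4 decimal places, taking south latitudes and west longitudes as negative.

latitude 26.3222°, longitude 75.0508°

Angular distance δ = d/R = 1095.9 / 3440.065 = 0.318570 rad.
Converting: φ₁ = 0.151128 rad, θ = 6.038839 rad.
Destination latitude: φ₂ = arcsin( sin φ₁ cos δ + cos φ₁ sin δ cos θ ) = arcsin(0.443419) = 26.3222°.
For the longitude increment, Δλ = atan2( sin θ sin δ cos φ₁, cos δ − sin φ₁ sin φ₂ ) = atan2(-0.074908, 0.882926) = -4.8494°.
Hence λ₂ = 79.9002° + -4.8494° = 75.0508°.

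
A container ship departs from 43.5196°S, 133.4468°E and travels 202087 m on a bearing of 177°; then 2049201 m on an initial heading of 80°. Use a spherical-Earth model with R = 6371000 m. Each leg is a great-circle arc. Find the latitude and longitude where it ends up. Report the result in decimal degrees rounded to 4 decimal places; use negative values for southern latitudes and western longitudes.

latitude -39.5060°, longitude 157.3794°

Apply the spherical direct solution leg by leg, carrying full precision between legs.
Leg 1: from (-43.5196°, 133.4468°), δ = 202087/6371000 = 0.031720 rad, θ = 177° → φ = -45.3344°, λ = 133.5821°.
Leg 2: from (-45.3344°, 133.5821°), δ = 2049201/6371000 = 0.321645 rad, θ = 80° → φ = -39.5060°, λ = 157.3794°.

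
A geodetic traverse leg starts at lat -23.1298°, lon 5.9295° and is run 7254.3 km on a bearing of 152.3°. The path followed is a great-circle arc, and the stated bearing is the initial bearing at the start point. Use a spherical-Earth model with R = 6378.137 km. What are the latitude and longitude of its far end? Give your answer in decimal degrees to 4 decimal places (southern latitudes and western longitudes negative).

δ = 7254.3/6378.137 = 1.137370 rad (65.1665°).
Converting: φ₁ = -0.403691 rad, θ = 2.658136 rad.
Destination latitude: φ₂ = arcsin( sin φ₁ cos δ + cos φ₁ sin δ cos θ ) = arcsin(-0.903910) = -64.6768°.
Then Δλ = atan2(0.387949, 0.064913) = 1.405008 rad, from sin θ sin δ cos φ₁ over cos δ − sin φ₁ sin φ₂.
λ₂ = 5.9295° + 80.5010° = 86.4305°.

latitude -64.6768°, longitude 86.4305°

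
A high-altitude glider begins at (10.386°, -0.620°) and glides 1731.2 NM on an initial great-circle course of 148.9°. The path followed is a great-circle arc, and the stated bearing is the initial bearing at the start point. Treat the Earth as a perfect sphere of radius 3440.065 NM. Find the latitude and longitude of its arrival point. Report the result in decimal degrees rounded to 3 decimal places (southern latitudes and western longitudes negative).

Central angle δ = d/R = 0.503246 rad.
With φ₁ = 10.386° = 0.181270 rad and θ = 148.9° = 2.598795 rad:
Applying the spherical law of cosines for sides, sin φ₂ = sin φ₁ cos δ + cos φ₁ sin δ cos θ = -0.248259, so φ₂ = -14.375°.
Δλ = atan2( sin θ sin δ cos φ₁ , cos δ − sin φ₁ sin φ₂ ) = atan2(0.245028, 0.920777) = 0.260083 rad = 14.902°.
λ₂ = -0.620° + 14.902° = 14.282°.

latitude -14.375°, longitude 14.282°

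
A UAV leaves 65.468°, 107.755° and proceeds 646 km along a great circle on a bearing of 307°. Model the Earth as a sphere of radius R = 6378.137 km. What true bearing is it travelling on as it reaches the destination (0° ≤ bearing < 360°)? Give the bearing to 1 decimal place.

Central angle δ = d/R = 0.101283 rad.
Converting: φ₁ = 1.142632 rad, θ = 5.358161 rad.
Destination latitude: φ₂ = arcsin( sin φ₁ cos δ + cos φ₁ sin δ cos θ ) = arcsin(0.930332) = 68.487°.
Then Δλ = atan2(-0.033528, 0.148524) = -0.222017 rad, from sin θ sin δ cos φ₁ over cos δ − sin φ₁ sin φ₂.
λ₂ = λ₁ + Δλ = 95.034°.
The forward bearing on arrival equals the back-azimuth from the destination plus 180°.
Back-azimuth from P₂ (68.5°, 95.0°) to P₁ (65.5°, 107.8°), with Δλ' = λ₁ − λ₂ = 12.7°: atan2( sin Δλ' cos φ₁ , cos φ₂ sin φ₁ − sin φ₂ cos φ₁ cos Δλ' ) = 115.3°.
Final bearing = (115.3° + 180°) mod 360° = 295.3°.

final bearing 295.3°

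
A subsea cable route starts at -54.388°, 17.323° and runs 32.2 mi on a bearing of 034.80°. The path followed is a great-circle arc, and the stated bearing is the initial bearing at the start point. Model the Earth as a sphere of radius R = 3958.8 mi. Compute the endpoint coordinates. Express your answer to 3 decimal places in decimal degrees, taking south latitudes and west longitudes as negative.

The arc subtends δ = 32.2/3958.8 = 0.008134 rad at the centre.
Converting: φ₁ = -0.949250 rad, θ = 0.607375 rad.
Applying the spherical law of cosines for sides, sin φ₂ = sin φ₁ cos δ + cos φ₁ sin δ cos θ = -0.809063, so φ₂ = -54.004°.
For the longitude increment, Δλ = atan2( sin θ sin δ cos φ₁, cos δ − sin φ₁ sin φ₂ ) = atan2(0.002703, 0.342216) = 0.453°.
λ₂ = 17.323° + 0.453° = 17.776°.

latitude -54.004°, longitude 17.776°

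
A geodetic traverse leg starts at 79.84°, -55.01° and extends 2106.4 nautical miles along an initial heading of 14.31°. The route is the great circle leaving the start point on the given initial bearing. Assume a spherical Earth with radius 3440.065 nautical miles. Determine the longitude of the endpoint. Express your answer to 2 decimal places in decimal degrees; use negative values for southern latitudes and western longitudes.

Angular distance δ = d/R = 2106.4 / 3440.065 = 0.612314 rad.
Start latitude φ₁ = 1.393471 rad; initial bearing θ = 0.249757 rad.
Applying the spherical law of cosines for sides, sin φ₂ = sin φ₁ cos δ + cos φ₁ sin δ cos θ = 0.903729, so φ₂ = 64.65°.
Then Δλ = atan2(0.025060, -0.071238) = 2.803337 rad, from sin θ sin δ cos φ₁ over cos δ − sin φ₁ sin φ₂.
λ₂ = -55.01° + 160.62° = 105.61°.

longitude 105.61°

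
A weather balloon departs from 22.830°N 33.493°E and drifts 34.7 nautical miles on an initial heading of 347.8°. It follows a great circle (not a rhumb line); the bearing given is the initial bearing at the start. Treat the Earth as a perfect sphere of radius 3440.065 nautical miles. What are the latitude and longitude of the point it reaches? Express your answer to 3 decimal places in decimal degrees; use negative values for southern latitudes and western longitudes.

The arc subtends δ = 34.7/3440.065 = 0.010087 rad at the centre.
Converting: φ₁ = 0.398459 rad, θ = 6.070255 rad.
Applying the spherical law of cosines for sides, sin φ₂ = sin φ₁ cos δ + cos φ₁ sin δ cos θ = 0.397065, so φ₂ = 23.395°.
For the longitude increment, Δλ = atan2( sin θ sin δ cos φ₁, cos δ − sin φ₁ sin φ₂ ) = atan2(-0.001965, 0.845889) = -0.133°.
λ₂ = λ₁ + Δλ = 33.360°.

latitude 23.395°, longitude 33.360°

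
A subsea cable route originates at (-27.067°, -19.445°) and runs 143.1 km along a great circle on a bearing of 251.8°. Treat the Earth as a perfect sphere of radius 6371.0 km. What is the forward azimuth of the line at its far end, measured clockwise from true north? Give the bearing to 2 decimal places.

final bearing 252.43°

The arc subtends δ = 143.1/6371 = 0.022461 rad at the centre.
Converting: φ₁ = -0.472408 rad, θ = 4.394739 rad.
Destination latitude: φ₂ = arcsin( sin φ₁ cos δ + cos φ₁ sin δ cos θ ) = arcsin(-0.461164) = -27.462°.
For the longitude increment, Δλ = atan2( sin θ sin δ cos φ₁, cos δ − sin φ₁ sin φ₂ ) = atan2(-0.018999, 0.789903) = -1.378°.
λ₂ = λ₁ + Δλ = -20.823°.
The forward bearing on arrival equals the back-azimuth from the destination plus 180°.
Back-azimuth from P₂ (-27.46°, -20.82°) to P₁ (-27.07°, -19.45°), with Δλ' = λ₁ − λ₂ = 1.38°: atan2( sin Δλ' cos φ₁ , cos φ₂ sin φ₁ − sin φ₂ cos φ₁ cos Δλ' ) = 72.43°.
Final bearing = (72.43° + 180°) mod 360° = 252.43°.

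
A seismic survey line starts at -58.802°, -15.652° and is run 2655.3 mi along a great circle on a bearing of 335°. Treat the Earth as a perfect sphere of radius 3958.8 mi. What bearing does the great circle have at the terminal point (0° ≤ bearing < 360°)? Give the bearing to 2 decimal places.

final bearing 346.32°

Angular distance δ = d/R = 2655.3 / 3958.8 = 0.670734 rad.
Start latitude φ₁ = -1.026289 rad; initial bearing θ = 5.846853 rad.
Destination latitude: φ₂ = arcsin( sin φ₁ cos δ + cos φ₁ sin δ cos θ ) = arcsin(-0.378276) = -22.227°.
For the longitude increment, Δλ = atan2( sin θ sin δ cos φ₁, cos δ − sin φ₁ sin φ₂ ) = atan2(-0.136069, 0.459795) = -16.485°.
λ₂ = λ₁ + Δλ = -32.137°.
The forward bearing on arrival equals the back-azimuth from the destination plus 180°.
Back-azimuth from P₂ (-22.23°, -32.14°) to P₁ (-58.80°, -15.65°), with Δλ' = λ₁ − λ₂ = 16.49°: atan2( sin Δλ' cos φ₁ , cos φ₂ sin φ₁ − sin φ₂ cos φ₁ cos Δλ' ) = 166.32°.
Final bearing = (166.32° + 180°) mod 360° = 346.32°.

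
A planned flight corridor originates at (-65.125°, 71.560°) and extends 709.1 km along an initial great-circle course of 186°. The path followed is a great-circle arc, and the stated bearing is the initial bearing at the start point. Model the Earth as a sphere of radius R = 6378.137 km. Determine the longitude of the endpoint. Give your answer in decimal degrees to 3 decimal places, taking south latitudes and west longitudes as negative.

δ = 709.1/6378.137 = 0.111177 rad (6.3700°).
Start latitude φ₁ = -1.136646 rad; initial bearing θ = 3.246312 rad.
sin φ₂ = sin φ₁ cos δ + cos φ₁ sin δ cos θ = (-0.907228)(0.993826) + (0.420640)(0.110948)(-0.994522) = -0.948040
φ₂ = asin(-0.948040) = -1.247018 rad = -71.449°.
For the longitude increment, Δλ = atan2( sin θ sin δ cos φ₁, cos δ − sin φ₁ sin φ₂ ) = atan2(-0.004878, 0.133738) = -2.089°.
Hence λ₂ = 71.560° + -2.089° = 69.471°.

longitude 69.471°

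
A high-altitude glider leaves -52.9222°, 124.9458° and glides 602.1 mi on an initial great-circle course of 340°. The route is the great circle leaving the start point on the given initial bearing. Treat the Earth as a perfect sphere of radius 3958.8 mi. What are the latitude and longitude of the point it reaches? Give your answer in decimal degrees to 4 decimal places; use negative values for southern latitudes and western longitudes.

latitude -44.6500°, longitude 120.7688°

Central angle δ = d/R = 0.152092 rad.
Converting: φ₁ = -0.923667 rad, θ = 5.934119 rad.
sin φ₂ = sin φ₁ cos δ + cos φ₁ sin δ cos θ = (-0.797818)(0.988456) + (0.602899)(0.151506)(0.939693) = -0.702774
φ₂ = asin(-0.702774) = -0.779289 rad = -44.6500°.
Δλ = atan2( sin θ sin δ cos φ₁ , cos δ − sin φ₁ sin φ₂ ) = atan2(-0.031241, 0.427771) = -0.072903 rad = -4.1770°.
λ₂ = λ₁ + Δλ = 120.7688°.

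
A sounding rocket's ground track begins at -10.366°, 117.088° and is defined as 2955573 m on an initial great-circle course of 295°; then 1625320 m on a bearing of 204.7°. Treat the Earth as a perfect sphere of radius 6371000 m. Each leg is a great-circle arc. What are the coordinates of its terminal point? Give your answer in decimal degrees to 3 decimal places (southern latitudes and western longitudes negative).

Apply the spherical direct solution leg by leg, carrying full precision between legs.
Leg 1: from (-10.366°, 117.088°), δ = 2955573/6371000 = 0.463910 rad, θ = 295° → φ = 1.438°, λ = 93.156°.
Leg 2: from (1.438°, 93.156°), δ = 1625320/6371000 = 0.255112 rad, θ = 204.7° → φ = -11.824°, λ = 86.971°.

latitude -11.824°, longitude 86.971°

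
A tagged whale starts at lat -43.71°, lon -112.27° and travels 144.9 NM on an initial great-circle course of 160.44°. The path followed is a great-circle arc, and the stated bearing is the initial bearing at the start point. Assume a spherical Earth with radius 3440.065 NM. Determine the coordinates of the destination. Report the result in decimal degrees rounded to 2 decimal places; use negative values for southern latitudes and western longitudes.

latitude -45.98°, longitude -111.11°

The arc subtends δ = 144.9/3440.065 = 0.042121 rad at the centre.
Converting: φ₁ = -0.762883 rad, θ = 2.800206 rad.
sin φ₂ = sin φ₁ cos δ + cos φ₁ sin δ cos θ = (-0.691009)(0.999113) + (0.722847)(0.042109)(-0.942291) = -0.719077
φ₂ = asin(-0.719077) = -0.802474 rad = -45.98°.
For the longitude increment, Δλ = atan2( sin θ sin δ cos φ₁, cos δ − sin φ₁ sin φ₂ ) = atan2(0.010191, 0.502224) = 1.16°.
Hence λ₂ = -112.27° + 1.16° = -111.11°.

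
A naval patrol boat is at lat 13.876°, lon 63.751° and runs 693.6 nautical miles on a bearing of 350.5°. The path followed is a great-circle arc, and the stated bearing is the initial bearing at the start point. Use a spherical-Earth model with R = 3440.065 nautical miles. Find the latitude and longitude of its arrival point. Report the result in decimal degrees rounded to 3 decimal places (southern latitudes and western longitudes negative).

latitude 25.259°, longitude 61.657°

Central angle δ = d/R = 0.201624 rad.
Converting: φ₁ = 0.242182 rad, θ = 6.117379 rad.
Applying the spherical law of cosines for sides, sin φ₂ = sin φ₁ cos δ + cos φ₁ sin δ cos θ = 0.426714, so φ₂ = 25.259°.
For the longitude increment, Δλ = atan2( sin θ sin δ cos φ₁, cos δ − sin φ₁ sin φ₂ ) = atan2(-0.032088, 0.877408) = -2.094°.
Hence λ₂ = 63.751° + -2.094° = 61.657°.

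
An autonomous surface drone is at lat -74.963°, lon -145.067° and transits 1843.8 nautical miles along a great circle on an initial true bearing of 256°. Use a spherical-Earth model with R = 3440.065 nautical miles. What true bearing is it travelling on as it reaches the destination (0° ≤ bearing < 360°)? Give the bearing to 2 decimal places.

final bearing 330.18°

Angular distance δ = d/R = 1843.8 / 3440.065 = 0.535978 rad.
With φ₁ = -74.963° = -1.308351 rad and θ = 256° = 4.468043 rad:
Applying the spherical law of cosines for sides, sin φ₂ = sin φ₁ cos δ + cos φ₁ sin δ cos θ = -0.862383, so φ₂ = -59.585°.
Δλ = atan2( sin θ sin δ cos φ₁ , cos δ − sin φ₁ sin φ₂ ) = atan2(-0.128557, 0.026916) = -1.364407 rad = -78.175°.
λ₂ = -145.067° + -78.175° = -223.242°, normalized to (−180°, 180°] → 136.758°.
The forward bearing on arrival equals the back-azimuth from the destination plus 180°.
Back-azimuth from P₂ (-59.59°, 136.76°) to P₁ (-74.96°, -145.07°), with Δλ' = λ₁ − λ₂ = -281.83°: atan2( sin Δλ' cos φ₁ , cos φ₂ sin φ₁ − sin φ₂ cos φ₁ cos Δλ' ) = 150.18°.
Final bearing = (150.18° + 180°) mod 360° = 330.18°.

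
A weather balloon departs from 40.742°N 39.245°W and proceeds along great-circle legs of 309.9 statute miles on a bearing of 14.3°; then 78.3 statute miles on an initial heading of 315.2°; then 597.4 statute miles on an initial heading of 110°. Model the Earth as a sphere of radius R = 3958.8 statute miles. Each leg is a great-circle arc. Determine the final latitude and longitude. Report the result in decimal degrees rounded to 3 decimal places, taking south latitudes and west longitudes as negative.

Apply the spherical direct solution leg by leg, carrying full precision between legs.
Leg 1: from (40.742°, -39.245°), δ = 309.9/3958.8 = 0.078281 rad, θ = 14.3° → φ = 45.078°, λ = -37.678°.
Leg 2: from (45.078°, -37.678°), δ = 78.3/3958.8 = 0.019779 rad, θ = 315.2° → φ = 45.876°, λ = -38.825°.
Leg 3: from (45.876°, -38.825°), δ = 597.4/3958.8 = 0.150904 rad, θ = 110° → φ = 42.368°, λ = -27.802°.

latitude 42.368°, longitude -27.802°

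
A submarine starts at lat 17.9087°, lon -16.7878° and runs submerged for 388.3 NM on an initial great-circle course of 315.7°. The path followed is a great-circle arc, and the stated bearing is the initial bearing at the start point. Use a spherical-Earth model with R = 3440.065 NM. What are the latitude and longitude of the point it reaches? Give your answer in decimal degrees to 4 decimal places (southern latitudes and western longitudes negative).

Central angle δ = d/R = 0.112876 rad.
Start latitude φ₁ = 0.312566 rad; initial bearing θ = 5.510004 rad.
sin φ₂ = sin φ₁ cos δ + cos φ₁ sin δ cos θ = (0.307501)(0.993636) + (0.951548)(0.112636)(0.715693) = 0.382251
φ₂ = asin(0.382251) = 0.392231 rad = 22.4732°.
For the longitude increment, Δλ = atan2( sin θ sin δ cos φ₁, cos δ − sin φ₁ sin φ₂ ) = atan2(-0.074855, 0.876094) = -4.8836°.
λ₂ = -16.7878° + -4.8836° = -21.6714°.

latitude 22.4732°, longitude -21.6714°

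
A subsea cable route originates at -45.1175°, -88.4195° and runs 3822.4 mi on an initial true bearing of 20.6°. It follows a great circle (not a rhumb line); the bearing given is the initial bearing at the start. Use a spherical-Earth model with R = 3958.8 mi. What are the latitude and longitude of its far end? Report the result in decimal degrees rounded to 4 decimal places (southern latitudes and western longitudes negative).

Angular distance δ = d/R = 3822.4 / 3958.8 = 0.965545 rad.
Converting: φ₁ = -0.787449 rad, θ = 0.359538 rad.
sin φ₂ = sin φ₁ cos δ + cos φ₁ sin δ cos θ = (-0.708555)(0.568969) + (0.705655)(0.822359)(0.936060) = 0.140051
φ₂ = asin(0.140051) = 0.140513 rad = 8.0508°.
Then Δλ = atan2(0.204174, 0.668203) = 0.296548 rad, from sin θ sin δ cos φ₁ over cos δ − sin φ₁ sin φ₂.
Hence λ₂ = -88.4195° + 16.9909° = -71.4286°.

latitude 8.0508°, longitude -71.4286°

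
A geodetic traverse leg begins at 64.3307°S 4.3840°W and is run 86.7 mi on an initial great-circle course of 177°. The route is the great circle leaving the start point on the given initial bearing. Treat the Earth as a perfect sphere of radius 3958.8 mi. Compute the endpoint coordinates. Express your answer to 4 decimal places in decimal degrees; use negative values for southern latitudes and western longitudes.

latitude -65.5837°, longitude -4.2251°

δ = 86.7/3958.8 = 0.021901 rad (1.2548°).
With φ₁ = -64.3307° = -1.122783 rad and θ = 177° = 3.089233 rad:
Applying the spherical law of cosines for sides, sin φ₂ = sin φ₁ cos δ + cos φ₁ sin δ cos θ = -0.910566, so φ₂ = -65.5837°.
For the longitude increment, Δλ = atan2( sin θ sin δ cos φ₁, cos δ − sin φ₁ sin φ₂ ) = atan2(0.000496, 0.179058) = 0.1589°.
λ₂ = -4.3840° + 0.1589° = -4.2251°.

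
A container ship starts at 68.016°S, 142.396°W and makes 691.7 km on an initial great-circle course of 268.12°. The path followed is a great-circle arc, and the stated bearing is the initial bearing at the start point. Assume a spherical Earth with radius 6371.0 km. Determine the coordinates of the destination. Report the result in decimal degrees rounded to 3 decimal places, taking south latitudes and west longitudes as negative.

The arc subtends δ = 691.7/6371 = 0.108570 rad at the centre.
Converting: φ₁ = -1.187103 rad, θ = 4.679577 rad.
Destination latitude: φ₂ = arcsin( sin φ₁ cos δ + cos φ₁ sin δ cos θ ) = arcsin(-0.923159) = -67.392°.
Δλ = atan2( sin θ sin δ cos φ₁ , cos δ − sin φ₁ sin φ₂ ) = atan2(-0.040541, 0.138077) = -0.285588 rad = -16.363°.
λ₂ = -142.396° + -16.363° = -158.759°.

latitude -67.392°, longitude -158.759°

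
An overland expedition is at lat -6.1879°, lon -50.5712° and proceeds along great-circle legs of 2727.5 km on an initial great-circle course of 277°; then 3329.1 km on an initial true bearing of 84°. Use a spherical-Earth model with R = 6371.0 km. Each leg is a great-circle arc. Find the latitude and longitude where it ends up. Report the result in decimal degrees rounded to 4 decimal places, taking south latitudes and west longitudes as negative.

latitude 0.6143°, longitude -45.1745°

Apply the spherical direct solution leg by leg, carrying full precision between legs.
Leg 1: from (-6.1879°, -50.5712°), δ = 2727.5/6371 = 0.428112 rad, θ = 277° → φ = -2.7376°, λ = -74.9351°.
Leg 2: from (-2.7376°, -74.9351°), δ = 3329.1/6371 = 0.522540 rad, θ = 84° → φ = 0.6143°, λ = -45.1745°.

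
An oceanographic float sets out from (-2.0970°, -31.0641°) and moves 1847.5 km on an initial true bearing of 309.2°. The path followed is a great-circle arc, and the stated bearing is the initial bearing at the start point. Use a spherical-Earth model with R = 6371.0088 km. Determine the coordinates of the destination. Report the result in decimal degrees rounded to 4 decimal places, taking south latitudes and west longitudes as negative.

The arc subtends δ = 1847.5/6371.0088 = 0.289985 rad at the centre.
Start latitude φ₁ = -0.036600 rad; initial bearing θ = 5.396558 rad.
sin φ₂ = sin φ₁ cos δ + cos φ₁ sin δ cos θ = (-0.036591)(0.958248) + (0.999330)(0.285938)(0.632029) = 0.145537
φ₂ = asin(0.145537) = 0.146055 rad = 8.3684°.
For the longitude increment, Δλ = atan2( sin θ sin δ cos φ₁, cos δ − sin φ₁ sin φ₂ ) = atan2(-0.221438, 0.963573) = -12.9424°.
λ₂ = -31.0641° + -12.9424° = -44.0065°.

latitude 8.3684°, longitude -44.0065°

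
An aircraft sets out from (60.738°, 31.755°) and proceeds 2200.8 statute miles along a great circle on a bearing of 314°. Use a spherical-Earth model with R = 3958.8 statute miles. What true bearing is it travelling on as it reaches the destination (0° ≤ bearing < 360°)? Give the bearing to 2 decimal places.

final bearing 243.94°

The arc subtends δ = 2200.8/3958.8 = 0.555926 rad at the centre.
With φ₁ = 60.738° = 1.060078 rad and θ = 314° = 5.480334 rad:
Applying the spherical law of cosines for sides, sin φ₂ = sin φ₁ cos δ + cos φ₁ sin δ cos θ = 0.920213, so φ₂ = 66.957°.
For the longitude increment, Δλ = atan2( sin θ sin δ cos φ₁, cos δ − sin φ₁ sin φ₂ ) = atan2(-0.185558, 0.046624) = -75.896°.
λ₂ = 31.755° + -75.896° = -44.141°.
The forward bearing on arrival equals the back-azimuth from the destination plus 180°.
Back-azimuth from P₂ (66.96°, -44.14°) to P₁ (60.74°, 31.75°), with Δλ' = λ₁ − λ₂ = 75.90°: atan2( sin Δλ' cos φ₁ , cos φ₂ sin φ₁ − sin φ₂ cos φ₁ cos Δλ' ) = 63.94°.
Final bearing = (63.94° + 180°) mod 360° = 243.94°.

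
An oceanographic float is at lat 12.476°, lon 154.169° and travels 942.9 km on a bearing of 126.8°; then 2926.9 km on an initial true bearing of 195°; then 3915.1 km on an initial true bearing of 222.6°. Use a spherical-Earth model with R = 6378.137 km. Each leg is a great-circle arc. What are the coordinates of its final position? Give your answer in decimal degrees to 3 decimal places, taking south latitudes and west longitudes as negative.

latitude -41.037°, longitude 122.949°

Apply the spherical direct solution leg by leg, carrying full precision between legs.
Leg 1: from (12.476°, 154.169°), δ = 942.9/6378.137 = 0.147833 rad, θ = 126.8° → φ = 7.327°, λ = 160.998°.
Leg 2: from (7.327°, 160.998°), δ = 2926.9/6378.137 = 0.458896 rad, θ = 195° → φ = -18.062°, λ = 154.072°.
Leg 3: from (-18.062°, 154.072°), δ = 3915.1/6378.137 = 0.613831 rad, θ = 222.6° → φ = -41.037°, λ = 122.949°.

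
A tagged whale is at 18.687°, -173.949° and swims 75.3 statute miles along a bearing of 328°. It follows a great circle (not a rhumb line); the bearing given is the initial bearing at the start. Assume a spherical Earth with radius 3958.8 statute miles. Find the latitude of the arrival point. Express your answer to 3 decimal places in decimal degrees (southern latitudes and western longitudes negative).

Central angle δ = d/R = 0.019021 rad.
With φ₁ = 18.687° = 0.326150 rad and θ = 328° = 5.724680 rad:
Destination latitude: φ₂ = arcsin( sin φ₁ cos δ + cos φ₁ sin δ cos θ ) = arcsin(0.335619) = 19.610°.
Then Δλ = atan2(-0.009548, 0.892287) = -0.010700 rad, from sin θ sin δ cos φ₁ over cos δ − sin φ₁ sin φ₂.
λ₂ = -173.949° + -0.613° = -174.562°.

latitude 19.610°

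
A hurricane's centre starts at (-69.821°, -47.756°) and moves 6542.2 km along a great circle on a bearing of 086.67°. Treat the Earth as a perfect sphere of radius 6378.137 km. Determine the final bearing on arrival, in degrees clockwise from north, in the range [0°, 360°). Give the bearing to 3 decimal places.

final bearing 22.957°

δ = 6542.2/6378.137 = 1.025723 rad (58.7696°).
Converting: φ₁ = -1.218606 rad, θ = 1.512677 rad.
Applying the spherical law of cosines for sides, sin φ₂ = sin φ₁ cos δ + cos φ₁ sin δ cos θ = -0.469523, so φ₂ = -28.003°.
For the longitude increment, Δλ = atan2( sin θ sin δ cos φ₁, cos δ − sin φ₁ sin φ₂ ) = atan2(0.294469, 0.077778) = 75.204°.
λ₂ = λ₁ + Δλ = 27.448°.
The forward bearing on arrival equals the back-azimuth from the destination plus 180°.
Back-azimuth from P₂ (-28.003°, 27.448°) to P₁ (-69.821°, -47.756°), with Δλ' = λ₁ − λ₂ = -75.204°: atan2( sin Δλ' cos φ₁ , cos φ₂ sin φ₁ − sin φ₂ cos φ₁ cos Δλ' ) = 202.957°.
Final bearing = (202.957° + 180°) mod 360° = 22.957°.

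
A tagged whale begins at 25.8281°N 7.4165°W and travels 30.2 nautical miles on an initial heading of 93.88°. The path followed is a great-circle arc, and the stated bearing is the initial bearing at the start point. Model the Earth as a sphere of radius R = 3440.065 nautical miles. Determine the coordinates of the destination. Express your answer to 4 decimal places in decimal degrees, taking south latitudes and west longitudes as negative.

δ = 30.2/3440.065 = 0.008779 rad (0.5030°).
Converting: φ₁ = 0.450785 rad, θ = 1.638515 rad.
Destination latitude: φ₂ = arcsin( sin φ₁ cos δ + cos φ₁ sin δ cos θ ) = arcsin(0.435121) = 25.7930°.
For the longitude increment, Δλ = atan2( sin θ sin δ cos φ₁, cos δ − sin φ₁ sin φ₂ ) = atan2(0.007884, 0.810391) = 0.5574°.
λ₂ = λ₁ + Δλ = -6.8591°.

latitude 25.7930°, longitude -6.8591°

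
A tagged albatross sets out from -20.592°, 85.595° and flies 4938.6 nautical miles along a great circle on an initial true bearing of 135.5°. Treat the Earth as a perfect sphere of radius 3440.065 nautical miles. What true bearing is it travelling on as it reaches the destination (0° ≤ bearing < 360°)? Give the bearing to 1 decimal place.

δ = 4938.6/3440.065 = 1.435612 rad (82.2545°).
Start latitude φ₁ = -0.359398 rad; initial bearing θ = 2.364921 rad.
sin φ₂ = sin φ₁ cos δ + cos φ₁ sin δ cos θ = (-0.351711)(0.134773) + (0.936109)(0.990877)(-0.713250) = -0.708989
φ₂ = asin(-0.708989) = -0.788064 rad = -45.153°.
Δλ = atan2( sin θ sin δ cos φ₁ , cos δ − sin φ₁ sin φ₂ ) = atan2(0.650141, -0.114587) = 1.745254 rad = 99.996°.
λ₂ = 85.595° + 99.996° = 185.591°, normalized to (−180°, 180°] → -174.409°.
The forward bearing on arrival equals the back-azimuth from the destination plus 180°.
Back-azimuth from P₂ (-45.2°, -174.4°) to P₁ (-20.6°, 85.6°), with Δλ' = λ₁ − λ₂ = 260.0°: atan2( sin Δλ' cos φ₁ , cos φ₂ sin φ₁ − sin φ₂ cos φ₁ cos Δλ' ) = 248.5°.
Final bearing = (248.5° + 180°) mod 360° = 68.5°.

final bearing 68.5°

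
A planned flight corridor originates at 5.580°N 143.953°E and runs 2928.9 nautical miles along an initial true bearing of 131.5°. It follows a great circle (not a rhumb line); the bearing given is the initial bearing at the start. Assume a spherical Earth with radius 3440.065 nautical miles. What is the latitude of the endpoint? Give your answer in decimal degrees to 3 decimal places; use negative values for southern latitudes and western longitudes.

latitude -25.594°

Angular distance δ = d/R = 2928.9 / 3440.065 = 0.851408 rad.
Start latitude φ₁ = 0.097389 rad; initial bearing θ = 2.295108 rad.
Destination latitude: φ₂ = arcsin( sin φ₁ cos δ + cos φ₁ sin δ cos θ ) = arcsin(-0.431996) = -25.594°.
For the longitude increment, Δλ = atan2( sin θ sin δ cos φ₁, cos δ − sin φ₁ sin φ₂ ) = atan2(0.560702, 0.700930) = 38.658°.
λ₂ = 143.953° + 38.658° = 182.611°, normalized to (−180°, 180°] → -177.389°.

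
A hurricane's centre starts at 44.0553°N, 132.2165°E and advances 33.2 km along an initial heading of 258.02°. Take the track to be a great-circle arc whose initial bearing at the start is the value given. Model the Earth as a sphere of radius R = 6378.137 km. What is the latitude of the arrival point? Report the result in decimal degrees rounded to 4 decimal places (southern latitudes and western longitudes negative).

latitude 43.9927°

The arc subtends δ = 33.2/6378.137 = 0.005205 rad at the centre.
Converting: φ₁ = 0.768910 rad, θ = 4.503299 rad.
Applying the spherical law of cosines for sides, sin φ₂ = sin φ₁ cos δ + cos φ₁ sin δ cos θ = 0.694566, so φ₂ = 43.9927°.
For the longitude increment, Δλ = atan2( sin θ sin δ cos φ₁, cos δ − sin φ₁ sin φ₂ ) = atan2(-0.003659, 0.517018) = -0.4055°.
Hence λ₂ = 132.2165° + -0.4055° = 131.8110°.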